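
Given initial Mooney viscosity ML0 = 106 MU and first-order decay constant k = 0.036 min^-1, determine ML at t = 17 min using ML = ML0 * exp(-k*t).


ML = ML0 * exp(-k * t)
ML = 106 * exp(-0.036 * 17)
ML = 106 * 0.5423
ML = 57.48 MU

57.48 MU


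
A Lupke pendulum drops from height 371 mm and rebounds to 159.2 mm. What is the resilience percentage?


Resilience = h_rebound / h_drop * 100
= 159.2 / 371 * 100
= 42.9%

42.9%


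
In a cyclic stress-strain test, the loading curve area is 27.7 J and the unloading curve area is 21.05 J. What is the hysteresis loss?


Hysteresis loss = loading - unloading
= 27.7 - 21.05
= 6.65 J

6.65 J


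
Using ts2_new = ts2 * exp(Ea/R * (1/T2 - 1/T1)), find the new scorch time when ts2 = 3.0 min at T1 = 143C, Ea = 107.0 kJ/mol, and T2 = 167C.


Convert temperatures: T1 = 143 + 273.15 = 416.15 K, T2 = 167 + 273.15 = 440.15 K
ts2_new = 3.0 * exp(107000 / 8.314 * (1/440.15 - 1/416.15))
1/T2 - 1/T1 = -1.3103e-04
ts2_new = 0.56 min

0.56 min


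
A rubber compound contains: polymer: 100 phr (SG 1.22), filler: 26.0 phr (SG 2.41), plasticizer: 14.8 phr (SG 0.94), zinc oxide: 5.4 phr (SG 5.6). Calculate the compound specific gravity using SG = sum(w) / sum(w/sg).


Sum of weights = 146.2
Volume contributions:
  polymer: 100/1.22 = 81.9672
  filler: 26.0/2.41 = 10.7884
  plasticizer: 14.8/0.94 = 15.7447
  zinc oxide: 5.4/5.6 = 0.9643
Sum of volumes = 109.4646
SG = 146.2 / 109.4646 = 1.336

SG = 1.336


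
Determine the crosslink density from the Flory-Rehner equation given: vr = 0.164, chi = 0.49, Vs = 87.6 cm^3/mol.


ln(1 - vr) = ln(1 - 0.164) = -0.1791
Numerator = -((-0.1791) + 0.164 + 0.49 * 0.164^2) = 0.0019
Denominator = 87.6 * (0.164^(1/3) - 0.164/2) = 40.7664
nu = 0.0019 / 40.7664 = 4.7775e-05 mol/cm^3

4.7775e-05 mol/cm^3


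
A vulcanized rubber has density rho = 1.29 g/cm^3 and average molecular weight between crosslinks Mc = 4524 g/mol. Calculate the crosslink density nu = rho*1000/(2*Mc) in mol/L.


nu = rho * 1000 / (2 * Mc)
nu = 1.29 * 1000 / (2 * 4524)
nu = 1290.0 / 9048
nu = 0.1426 mol/L

0.1426 mol/L


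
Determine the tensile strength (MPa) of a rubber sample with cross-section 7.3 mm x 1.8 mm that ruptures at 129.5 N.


Area = width * thickness = 7.3 * 1.8 = 13.14 mm^2
TS = force / area = 129.5 / 13.14 = 9.86 MPa

9.86 MPa


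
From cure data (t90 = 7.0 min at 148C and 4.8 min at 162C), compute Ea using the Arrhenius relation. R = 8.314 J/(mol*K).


T1 = 421.15 K, T2 = 435.15 K
1/T1 - 1/T2 = 7.6393e-05
ln(t1/t2) = ln(7.0/4.8) = 0.3773
Ea = 8.314 * 0.3773 / 7.6393e-05 = 41061.7961 J/mol
Ea = 41.06 kJ/mol

41.06 kJ/mol


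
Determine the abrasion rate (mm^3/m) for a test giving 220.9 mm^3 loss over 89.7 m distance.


Rate = volume_loss / distance
= 220.9 / 89.7
= 2.463 mm^3/m

2.463 mm^3/m


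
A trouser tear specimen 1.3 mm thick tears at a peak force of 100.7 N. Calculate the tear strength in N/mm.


Tear strength = force / thickness
= 100.7 / 1.3
= 77.46 N/mm

77.46 N/mm


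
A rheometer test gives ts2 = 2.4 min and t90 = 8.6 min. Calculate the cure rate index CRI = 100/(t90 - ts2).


CRI = 100 / (t90 - ts2)
= 100 / (8.6 - 2.4)
= 100 / 6.2
= 16.13 min^-1

16.13 min^-1


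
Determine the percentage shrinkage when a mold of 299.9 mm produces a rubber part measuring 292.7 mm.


Shrinkage = (mold - part) / mold * 100
= (299.9 - 292.7) / 299.9 * 100
= 7.2 / 299.9 * 100
= 2.4%

2.4%


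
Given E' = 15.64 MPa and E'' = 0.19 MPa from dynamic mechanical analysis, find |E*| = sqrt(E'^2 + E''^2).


|E*| = sqrt(E'^2 + E''^2)
= sqrt(15.64^2 + 0.19^2)
= sqrt(244.6096 + 0.0361)
= 15.641 MPa

15.641 MPa


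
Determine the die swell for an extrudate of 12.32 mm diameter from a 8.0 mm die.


Die swell ratio = D_extrudate / D_die
= 12.32 / 8.0
= 1.54

Die swell = 1.54


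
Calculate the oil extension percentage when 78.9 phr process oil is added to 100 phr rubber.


Oil % = oil / (100 + oil) * 100
= 78.9 / (100 + 78.9) * 100
= 78.9 / 178.9 * 100
= 44.1%

44.1%


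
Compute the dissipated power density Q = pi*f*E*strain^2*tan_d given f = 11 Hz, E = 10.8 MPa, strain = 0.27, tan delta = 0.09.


Q = pi * f * E * strain^2 * tan_d
= pi * 11 * 10.8 * 0.27^2 * 0.09
= pi * 11 * 10.8 * 0.0729 * 0.09
= 2.4487

Q = 2.4487


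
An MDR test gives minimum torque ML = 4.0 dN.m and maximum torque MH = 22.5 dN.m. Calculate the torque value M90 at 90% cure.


M90 = ML + 0.9 * (MH - ML)
M90 = 4.0 + 0.9 * (22.5 - 4.0)
M90 = 4.0 + 0.9 * 18.5
M90 = 20.65 dN.m

20.65 dN.m


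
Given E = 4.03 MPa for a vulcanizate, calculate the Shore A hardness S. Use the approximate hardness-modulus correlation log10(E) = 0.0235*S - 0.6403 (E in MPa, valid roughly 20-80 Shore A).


log10(E) = 0.0235*S - 0.6403  =>  S = (log10(E) + 0.6403) / 0.0235
log10(4.03) = 0.605305
S = (0.605305 + 0.6403) / 0.0235 = 1.245605 / 0.0235
S = 53.0

Shore A = 53.0


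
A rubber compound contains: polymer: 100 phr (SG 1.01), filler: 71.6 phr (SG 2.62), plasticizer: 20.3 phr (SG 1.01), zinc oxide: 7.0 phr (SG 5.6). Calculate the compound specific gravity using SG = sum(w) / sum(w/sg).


Sum of weights = 198.9
Volume contributions:
  polymer: 100/1.01 = 99.0099
  filler: 71.6/2.62 = 27.3282
  plasticizer: 20.3/1.01 = 20.0990
  zinc oxide: 7.0/5.6 = 1.2500
Sum of volumes = 147.6872
SG = 198.9 / 147.6872 = 1.347

SG = 1.347


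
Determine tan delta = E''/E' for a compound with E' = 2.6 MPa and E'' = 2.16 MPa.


tan delta = E'' / E'
= 2.16 / 2.6
= 0.8308

tan delta = 0.8308


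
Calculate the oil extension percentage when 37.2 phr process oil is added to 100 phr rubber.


Oil % = oil / (100 + oil) * 100
= 37.2 / (100 + 37.2) * 100
= 37.2 / 137.2 * 100
= 27.11%

27.11%


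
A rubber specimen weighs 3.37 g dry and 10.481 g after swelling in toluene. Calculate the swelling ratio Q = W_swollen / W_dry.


Q = W_swollen / W_dry
Q = 10.481 / 3.37
Q = 3.11

Q = 3.11


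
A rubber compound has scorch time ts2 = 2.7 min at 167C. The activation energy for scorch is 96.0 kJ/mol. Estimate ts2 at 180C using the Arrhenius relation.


Convert temperatures: T1 = 167 + 273.15 = 440.15 K, T2 = 180 + 273.15 = 453.15 K
ts2_new = 2.7 * exp(96000 / 8.314 * (1/453.15 - 1/440.15))
1/T2 - 1/T1 = -6.5178e-05
ts2_new = 1.27 min

1.27 min


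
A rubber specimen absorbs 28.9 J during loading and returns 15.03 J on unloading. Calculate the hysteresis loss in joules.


Hysteresis loss = loading - unloading
= 28.9 - 15.03
= 13.87 J

13.87 J


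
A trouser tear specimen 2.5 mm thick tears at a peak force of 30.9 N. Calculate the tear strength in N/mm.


Tear strength = force / thickness
= 30.9 / 2.5
= 12.36 N/mm

12.36 N/mm


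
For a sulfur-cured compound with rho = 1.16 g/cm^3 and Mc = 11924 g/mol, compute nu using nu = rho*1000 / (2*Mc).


nu = rho * 1000 / (2 * Mc)
nu = 1.16 * 1000 / (2 * 11924)
nu = 1160.0 / 23848
nu = 0.0486 mol/L

0.0486 mol/L


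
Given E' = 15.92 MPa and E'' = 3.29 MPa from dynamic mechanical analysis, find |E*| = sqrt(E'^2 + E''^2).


|E*| = sqrt(E'^2 + E''^2)
= sqrt(15.92^2 + 3.29^2)
= sqrt(253.4464 + 10.8241)
= 16.256 MPa

16.256 MPa


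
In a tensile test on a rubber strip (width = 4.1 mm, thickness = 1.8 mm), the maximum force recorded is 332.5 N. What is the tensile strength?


Area = width * thickness = 4.1 * 1.8 = 7.38 mm^2
TS = force / area = 332.5 / 7.38 = 45.05 MPa

45.05 MPa


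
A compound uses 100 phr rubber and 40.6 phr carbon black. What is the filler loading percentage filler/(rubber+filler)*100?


Filler % = filler / (rubber + filler) * 100
= 40.6 / (100 + 40.6) * 100
= 40.6 / 140.6 * 100
= 28.88%

28.88%


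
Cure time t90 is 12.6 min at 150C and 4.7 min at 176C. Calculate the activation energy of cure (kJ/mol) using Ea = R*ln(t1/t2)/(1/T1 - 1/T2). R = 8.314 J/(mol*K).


T1 = 423.15 K, T2 = 449.15 K
1/T1 - 1/T2 = 1.3680e-04
ln(t1/t2) = ln(12.6/4.7) = 0.9861
Ea = 8.314 * 0.9861 / 1.3680e-04 = 59931.9610 J/mol
Ea = 59.93 kJ/mol

59.93 kJ/mol


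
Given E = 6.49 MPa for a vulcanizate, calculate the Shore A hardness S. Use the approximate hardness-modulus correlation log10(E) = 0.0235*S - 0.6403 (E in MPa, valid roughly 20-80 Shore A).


log10(E) = 0.0235*S - 0.6403  =>  S = (log10(E) + 0.6403) / 0.0235
log10(6.49) = 0.812245
S = (0.812245 + 0.6403) / 0.0235 = 1.452545 / 0.0235
S = 61.8

Shore A = 61.8


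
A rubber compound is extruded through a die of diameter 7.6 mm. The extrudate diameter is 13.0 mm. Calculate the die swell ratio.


Die swell ratio = D_extrudate / D_die
= 13.0 / 7.6
= 1.711

Die swell = 1.711


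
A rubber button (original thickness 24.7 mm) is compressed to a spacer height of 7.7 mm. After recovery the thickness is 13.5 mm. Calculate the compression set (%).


CS = (t0 - recovered) / (t0 - ts) * 100
= (24.7 - 13.5) / (24.7 - 7.7) * 100
= 11.2 / 17.0 * 100
= 65.9%

65.9%


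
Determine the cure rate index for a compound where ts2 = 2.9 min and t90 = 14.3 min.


CRI = 100 / (t90 - ts2)
= 100 / (14.3 - 2.9)
= 100 / 11.4
= 8.77 min^-1

8.77 min^-1


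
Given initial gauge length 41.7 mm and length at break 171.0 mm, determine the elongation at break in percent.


Elongation = (Lf - L0) / L0 * 100
= (171.0 - 41.7) / 41.7 * 100
= 129.3 / 41.7 * 100
= 310.1%

310.1%


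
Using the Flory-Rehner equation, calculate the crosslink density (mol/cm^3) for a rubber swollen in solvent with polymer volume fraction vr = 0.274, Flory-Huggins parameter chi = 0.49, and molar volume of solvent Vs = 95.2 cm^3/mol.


ln(1 - vr) = ln(1 - 0.274) = -0.3202
Numerator = -((-0.3202) + 0.274 + 0.49 * 0.274^2) = 0.0094
Denominator = 95.2 * (0.274^(1/3) - 0.274/2) = 48.7906
nu = 0.0094 / 48.7906 = 1.9303e-04 mol/cm^3

1.9303e-04 mol/cm^3


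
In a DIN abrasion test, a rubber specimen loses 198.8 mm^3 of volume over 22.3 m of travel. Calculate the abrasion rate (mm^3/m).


Rate = volume_loss / distance
= 198.8 / 22.3
= 8.915 mm^3/m

8.915 mm^3/m


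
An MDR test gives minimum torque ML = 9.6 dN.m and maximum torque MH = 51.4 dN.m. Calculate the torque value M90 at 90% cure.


M90 = ML + 0.9 * (MH - ML)
M90 = 9.6 + 0.9 * (51.4 - 9.6)
M90 = 9.6 + 0.9 * 41.8
M90 = 47.22 dN.m

47.22 dN.m


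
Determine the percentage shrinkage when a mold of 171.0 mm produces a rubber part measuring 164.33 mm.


Shrinkage = (mold - part) / mold * 100
= (171.0 - 164.33) / 171.0 * 100
= 6.67 / 171.0 * 100
= 3.9%

3.9%


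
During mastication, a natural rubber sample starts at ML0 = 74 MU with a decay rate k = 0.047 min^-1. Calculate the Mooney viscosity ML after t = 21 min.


ML = ML0 * exp(-k * t)
ML = 74 * exp(-0.047 * 21)
ML = 74 * 0.3727
ML = 27.58 MU

27.58 MU


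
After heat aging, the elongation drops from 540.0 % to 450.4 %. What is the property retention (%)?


Retention = aged / original * 100
= 450.4 / 540.0 * 100
= 83.4%

83.4%


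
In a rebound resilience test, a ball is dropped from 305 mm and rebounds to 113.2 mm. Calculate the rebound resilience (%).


Resilience = h_rebound / h_drop * 100
= 113.2 / 305 * 100
= 37.1%

37.1%


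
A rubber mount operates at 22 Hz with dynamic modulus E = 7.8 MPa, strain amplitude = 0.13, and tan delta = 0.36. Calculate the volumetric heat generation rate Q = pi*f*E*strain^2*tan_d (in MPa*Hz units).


Q = pi * f * E * strain^2 * tan_d
= pi * 22 * 7.8 * 0.13^2 * 0.36
= pi * 22 * 7.8 * 0.0169 * 0.36
= 3.2799

Q = 3.2799


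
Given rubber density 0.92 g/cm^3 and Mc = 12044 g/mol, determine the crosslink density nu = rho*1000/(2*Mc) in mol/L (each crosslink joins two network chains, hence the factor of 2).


nu = rho * 1000 / (2 * Mc)
nu = 0.92 * 1000 / (2 * 12044)
nu = 920.0 / 24088
nu = 0.0382 mol/L

0.0382 mol/L


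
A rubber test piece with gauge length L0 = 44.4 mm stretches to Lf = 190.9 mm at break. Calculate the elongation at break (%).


Elongation = (Lf - L0) / L0 * 100
= (190.9 - 44.4) / 44.4 * 100
= 146.5 / 44.4 * 100
= 330.0%

330.0%


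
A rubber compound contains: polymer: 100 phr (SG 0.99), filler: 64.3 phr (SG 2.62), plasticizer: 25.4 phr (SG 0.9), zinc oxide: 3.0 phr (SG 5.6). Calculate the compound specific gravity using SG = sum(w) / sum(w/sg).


Sum of weights = 192.7
Volume contributions:
  polymer: 100/0.99 = 101.0101
  filler: 64.3/2.62 = 24.5420
  plasticizer: 25.4/0.9 = 28.2222
  zinc oxide: 3.0/5.6 = 0.5357
Sum of volumes = 154.3100
SG = 192.7 / 154.3100 = 1.249

SG = 1.249


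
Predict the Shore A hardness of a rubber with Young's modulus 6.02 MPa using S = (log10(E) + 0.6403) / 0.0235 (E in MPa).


log10(E) = 0.0235*S - 0.6403  =>  S = (log10(E) + 0.6403) / 0.0235
log10(6.02) = 0.779596
S = (0.779596 + 0.6403) / 0.0235 = 1.419896 / 0.0235
S = 60.4

Shore A = 60.4


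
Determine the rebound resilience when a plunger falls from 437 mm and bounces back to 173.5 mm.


Resilience = h_rebound / h_drop * 100
= 173.5 / 437 * 100
= 39.7%

39.7%


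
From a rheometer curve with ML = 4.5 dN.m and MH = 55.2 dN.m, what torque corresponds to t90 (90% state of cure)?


M90 = ML + 0.9 * (MH - ML)
M90 = 4.5 + 0.9 * (55.2 - 4.5)
M90 = 4.5 + 0.9 * 50.7
M90 = 50.13 dN.m

50.13 dN.m


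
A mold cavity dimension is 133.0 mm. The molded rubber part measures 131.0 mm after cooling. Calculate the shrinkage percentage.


Shrinkage = (mold - part) / mold * 100
= (133.0 - 131.0) / 133.0 * 100
= 2.0 / 133.0 * 100
= 1.5%

1.5%


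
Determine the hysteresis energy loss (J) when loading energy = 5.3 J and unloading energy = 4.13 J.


Hysteresis loss = loading - unloading
= 5.3 - 4.13
= 1.17 J

1.17 J


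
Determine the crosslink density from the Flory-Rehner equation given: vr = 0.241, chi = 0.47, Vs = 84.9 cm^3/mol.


ln(1 - vr) = ln(1 - 0.241) = -0.2758
Numerator = -((-0.2758) + 0.241 + 0.47 * 0.241^2) = 0.0075
Denominator = 84.9 * (0.241^(1/3) - 0.241/2) = 42.6035
nu = 0.0075 / 42.6035 = 1.7500e-04 mol/cm^3

1.7500e-04 mol/cm^3


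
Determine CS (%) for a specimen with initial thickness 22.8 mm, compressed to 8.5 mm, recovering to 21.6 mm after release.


CS = (t0 - recovered) / (t0 - ts) * 100
= (22.8 - 21.6) / (22.8 - 8.5) * 100
= 1.2 / 14.3 * 100
= 8.4%

8.4%


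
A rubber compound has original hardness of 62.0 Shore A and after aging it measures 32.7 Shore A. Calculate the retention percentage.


Retention = aged / original * 100
= 32.7 / 62.0 * 100
= 52.7%

52.7%


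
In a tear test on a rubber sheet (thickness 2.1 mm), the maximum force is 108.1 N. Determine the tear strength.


Tear strength = force / thickness
= 108.1 / 2.1
= 51.48 N/mm

51.48 N/mm


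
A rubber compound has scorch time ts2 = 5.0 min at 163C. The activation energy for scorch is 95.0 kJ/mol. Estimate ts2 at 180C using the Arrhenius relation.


Convert temperatures: T1 = 163 + 273.15 = 436.15 K, T2 = 180 + 273.15 = 453.15 K
ts2_new = 5.0 * exp(95000 / 8.314 * (1/453.15 - 1/436.15))
1/T2 - 1/T1 = -8.6014e-05
ts2_new = 1.87 min

1.87 min


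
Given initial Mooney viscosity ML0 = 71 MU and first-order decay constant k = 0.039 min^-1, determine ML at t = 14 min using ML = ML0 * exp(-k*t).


ML = ML0 * exp(-k * t)
ML = 71 * exp(-0.039 * 14)
ML = 71 * 0.5793
ML = 41.13 MU

41.13 MU


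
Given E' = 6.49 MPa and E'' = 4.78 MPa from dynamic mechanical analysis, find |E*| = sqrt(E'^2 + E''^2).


|E*| = sqrt(E'^2 + E''^2)
= sqrt(6.49^2 + 4.78^2)
= sqrt(42.1201 + 22.8484)
= 8.06 MPa

8.06 MPa


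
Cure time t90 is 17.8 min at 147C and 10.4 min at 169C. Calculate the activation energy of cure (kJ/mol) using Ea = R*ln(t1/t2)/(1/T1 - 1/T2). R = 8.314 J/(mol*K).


T1 = 420.15 K, T2 = 442.15 K
1/T1 - 1/T2 = 1.1843e-04
ln(t1/t2) = ln(17.8/10.4) = 0.5374
Ea = 8.314 * 0.5374 / 1.1843e-04 = 37727.0684 J/mol
Ea = 37.73 kJ/mol

37.73 kJ/mol


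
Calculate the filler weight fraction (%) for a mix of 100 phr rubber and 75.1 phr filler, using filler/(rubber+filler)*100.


Filler % = filler / (rubber + filler) * 100
= 75.1 / (100 + 75.1) * 100
= 75.1 / 175.1 * 100
= 42.89%

42.89%


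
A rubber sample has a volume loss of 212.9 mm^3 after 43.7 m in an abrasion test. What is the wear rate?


Rate = volume_loss / distance
= 212.9 / 43.7
= 4.872 mm^3/m

4.872 mm^3/m


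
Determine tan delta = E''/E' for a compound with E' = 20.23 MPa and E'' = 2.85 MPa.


tan delta = E'' / E'
= 2.85 / 20.23
= 0.1409

tan delta = 0.1409


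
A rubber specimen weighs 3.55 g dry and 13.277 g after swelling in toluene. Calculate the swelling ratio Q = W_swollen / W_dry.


Q = W_swollen / W_dry
Q = 13.277 / 3.55
Q = 3.74

Q = 3.74


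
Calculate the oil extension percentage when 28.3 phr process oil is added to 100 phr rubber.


Oil % = oil / (100 + oil) * 100
= 28.3 / (100 + 28.3) * 100
= 28.3 / 128.3 * 100
= 22.06%

22.06%


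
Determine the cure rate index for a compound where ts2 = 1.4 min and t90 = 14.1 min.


CRI = 100 / (t90 - ts2)
= 100 / (14.1 - 1.4)
= 100 / 12.7
= 7.87 min^-1

7.87 min^-1


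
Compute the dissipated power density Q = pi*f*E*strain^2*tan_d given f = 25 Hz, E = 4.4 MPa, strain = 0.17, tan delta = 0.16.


Q = pi * f * E * strain^2 * tan_d
= pi * 25 * 4.4 * 0.17^2 * 0.16
= pi * 25 * 4.4 * 0.0289 * 0.16
= 1.5979

Q = 1.5979


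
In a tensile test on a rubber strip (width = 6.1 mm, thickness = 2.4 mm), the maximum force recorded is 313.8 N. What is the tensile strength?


Area = width * thickness = 6.1 * 2.4 = 14.64 mm^2
TS = force / area = 313.8 / 14.64 = 21.43 MPa

21.43 MPa


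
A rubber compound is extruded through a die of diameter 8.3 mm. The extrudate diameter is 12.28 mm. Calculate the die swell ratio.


Die swell ratio = D_extrudate / D_die
= 12.28 / 8.3
= 1.48

Die swell = 1.48


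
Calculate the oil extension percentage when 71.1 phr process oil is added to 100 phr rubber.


Oil % = oil / (100 + oil) * 100
= 71.1 / (100 + 71.1) * 100
= 71.1 / 171.1 * 100
= 41.55%

41.55%


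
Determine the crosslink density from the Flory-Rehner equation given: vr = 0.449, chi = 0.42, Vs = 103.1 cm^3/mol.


ln(1 - vr) = ln(1 - 0.449) = -0.5960
Numerator = -((-0.5960) + 0.449 + 0.42 * 0.449^2) = 0.0623
Denominator = 103.1 * (0.449^(1/3) - 0.449/2) = 55.8020
nu = 0.0623 / 55.8020 = 0.0011 mol/cm^3

0.0011 mol/cm^3


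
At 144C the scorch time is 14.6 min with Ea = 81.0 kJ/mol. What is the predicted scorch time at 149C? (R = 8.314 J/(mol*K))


Convert temperatures: T1 = 144 + 273.15 = 417.15 K, T2 = 149 + 273.15 = 422.15 K
ts2_new = 14.6 * exp(81000 / 8.314 * (1/422.15 - 1/417.15))
1/T2 - 1/T1 = -2.8393e-05
ts2_new = 11.07 min

11.07 min


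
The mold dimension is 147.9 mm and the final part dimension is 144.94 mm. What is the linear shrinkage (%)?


Shrinkage = (mold - part) / mold * 100
= (147.9 - 144.94) / 147.9 * 100
= 2.96 / 147.9 * 100
= 2.0%

2.0%


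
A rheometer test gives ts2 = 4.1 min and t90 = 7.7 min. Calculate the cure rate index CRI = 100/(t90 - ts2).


CRI = 100 / (t90 - ts2)
= 100 / (7.7 - 4.1)
= 100 / 3.6
= 27.78 min^-1

27.78 min^-1


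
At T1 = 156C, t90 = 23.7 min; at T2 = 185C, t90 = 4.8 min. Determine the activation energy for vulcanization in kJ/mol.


T1 = 429.15 K, T2 = 458.15 K
1/T1 - 1/T2 = 1.4750e-04
ln(t1/t2) = ln(23.7/4.8) = 1.5969
Ea = 8.314 * 1.5969 / 1.4750e-04 = 90010.9687 J/mol
Ea = 90.01 kJ/mol

90.01 kJ/mol


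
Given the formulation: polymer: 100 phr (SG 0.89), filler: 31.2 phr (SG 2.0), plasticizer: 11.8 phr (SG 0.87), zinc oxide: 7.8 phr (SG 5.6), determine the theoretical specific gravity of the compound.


Sum of weights = 150.8
Volume contributions:
  polymer: 100/0.89 = 112.3596
  filler: 31.2/2.0 = 15.6000
  plasticizer: 11.8/0.87 = 13.5632
  zinc oxide: 7.8/5.6 = 1.3929
Sum of volumes = 142.9156
SG = 150.8 / 142.9156 = 1.055

SG = 1.055


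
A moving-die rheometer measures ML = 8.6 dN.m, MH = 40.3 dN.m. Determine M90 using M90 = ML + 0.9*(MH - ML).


M90 = ML + 0.9 * (MH - ML)
M90 = 8.6 + 0.9 * (40.3 - 8.6)
M90 = 8.6 + 0.9 * 31.7
M90 = 37.13 dN.m

37.13 dN.m


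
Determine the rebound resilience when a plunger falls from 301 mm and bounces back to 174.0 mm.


Resilience = h_rebound / h_drop * 100
= 174.0 / 301 * 100
= 57.8%

57.8%


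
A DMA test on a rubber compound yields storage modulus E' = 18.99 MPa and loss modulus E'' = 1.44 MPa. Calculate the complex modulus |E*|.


|E*| = sqrt(E'^2 + E''^2)
= sqrt(18.99^2 + 1.44^2)
= sqrt(360.6201 + 2.0736)
= 19.045 MPa

19.045 MPa


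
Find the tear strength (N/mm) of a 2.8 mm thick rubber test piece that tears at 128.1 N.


Tear strength = force / thickness
= 128.1 / 2.8
= 45.75 N/mm

45.75 N/mm


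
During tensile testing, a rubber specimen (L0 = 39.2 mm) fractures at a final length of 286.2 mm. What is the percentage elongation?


Elongation = (Lf - L0) / L0 * 100
= (286.2 - 39.2) / 39.2 * 100
= 247.0 / 39.2 * 100
= 630.1%

630.1%


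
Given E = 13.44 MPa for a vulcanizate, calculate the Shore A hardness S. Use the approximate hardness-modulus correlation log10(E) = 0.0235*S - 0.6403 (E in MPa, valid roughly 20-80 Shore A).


log10(E) = 0.0235*S - 0.6403  =>  S = (log10(E) + 0.6403) / 0.0235
log10(13.44) = 1.128399
S = (1.128399 + 0.6403) / 0.0235 = 1.768699 / 0.0235
S = 75.3

Shore A = 75.3


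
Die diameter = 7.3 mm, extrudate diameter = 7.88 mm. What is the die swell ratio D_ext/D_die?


Die swell ratio = D_extrudate / D_die
= 7.88 / 7.3
= 1.079

Die swell = 1.079


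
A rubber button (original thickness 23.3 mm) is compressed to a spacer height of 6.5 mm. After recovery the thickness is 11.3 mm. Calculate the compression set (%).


CS = (t0 - recovered) / (t0 - ts) * 100
= (23.3 - 11.3) / (23.3 - 6.5) * 100
= 12.0 / 16.8 * 100
= 71.4%

71.4%


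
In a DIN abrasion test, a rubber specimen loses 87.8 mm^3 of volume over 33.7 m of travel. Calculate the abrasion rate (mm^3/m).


Rate = volume_loss / distance
= 87.8 / 33.7
= 2.605 mm^3/m

2.605 mm^3/m


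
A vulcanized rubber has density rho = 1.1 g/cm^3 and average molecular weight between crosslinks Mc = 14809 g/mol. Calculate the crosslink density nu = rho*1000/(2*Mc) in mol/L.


nu = rho * 1000 / (2 * Mc)
nu = 1.1 * 1000 / (2 * 14809)
nu = 1100.0 / 29618
nu = 0.0371 mol/L

0.0371 mol/L


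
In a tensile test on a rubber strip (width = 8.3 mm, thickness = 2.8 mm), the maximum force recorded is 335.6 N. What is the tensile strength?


Area = width * thickness = 8.3 * 2.8 = 23.24 mm^2
TS = force / area = 335.6 / 23.24 = 14.44 MPa

14.44 MPa


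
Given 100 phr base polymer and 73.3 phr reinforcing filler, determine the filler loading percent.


Filler % = filler / (rubber + filler) * 100
= 73.3 / (100 + 73.3) * 100
= 73.3 / 173.3 * 100
= 42.3%

42.3%


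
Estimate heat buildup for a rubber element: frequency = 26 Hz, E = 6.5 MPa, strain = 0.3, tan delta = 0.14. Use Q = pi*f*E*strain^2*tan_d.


Q = pi * f * E * strain^2 * tan_d
= pi * 26 * 6.5 * 0.3^2 * 0.14
= pi * 26 * 6.5 * 0.0900 * 0.14
= 6.6897

Q = 6.6897


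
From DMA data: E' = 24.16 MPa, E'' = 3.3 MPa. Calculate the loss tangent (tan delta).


tan delta = E'' / E'
= 3.3 / 24.16
= 0.1366

tan delta = 0.1366


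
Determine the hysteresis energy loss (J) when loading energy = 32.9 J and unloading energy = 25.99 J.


Hysteresis loss = loading - unloading
= 32.9 - 25.99
= 6.91 J

6.91 J


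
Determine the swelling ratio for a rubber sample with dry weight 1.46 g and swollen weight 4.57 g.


Q = W_swollen / W_dry
Q = 4.57 / 1.46
Q = 3.13

Q = 3.13


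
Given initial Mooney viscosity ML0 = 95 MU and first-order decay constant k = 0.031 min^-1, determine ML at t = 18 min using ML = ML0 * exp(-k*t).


ML = ML0 * exp(-k * t)
ML = 95 * exp(-0.031 * 18)
ML = 95 * 0.5724
ML = 54.37 MU

54.37 MU


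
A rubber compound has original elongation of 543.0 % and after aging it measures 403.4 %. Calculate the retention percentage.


Retention = aged / original * 100
= 403.4 / 543.0 * 100
= 74.3%

74.3%


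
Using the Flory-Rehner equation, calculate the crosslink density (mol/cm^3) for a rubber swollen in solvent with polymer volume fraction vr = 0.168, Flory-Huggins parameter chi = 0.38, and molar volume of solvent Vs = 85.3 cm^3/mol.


ln(1 - vr) = ln(1 - 0.168) = -0.1839
Numerator = -((-0.1839) + 0.168 + 0.38 * 0.168^2) = 0.0052
Denominator = 85.3 * (0.168^(1/3) - 0.168/2) = 39.9020
nu = 0.0052 / 39.9020 = 1.3026e-04 mol/cm^3

1.3026e-04 mol/cm^3


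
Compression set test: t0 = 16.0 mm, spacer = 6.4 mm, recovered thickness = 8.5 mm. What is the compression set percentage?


CS = (t0 - recovered) / (t0 - ts) * 100
= (16.0 - 8.5) / (16.0 - 6.4) * 100
= 7.5 / 9.6 * 100
= 78.1%

78.1%


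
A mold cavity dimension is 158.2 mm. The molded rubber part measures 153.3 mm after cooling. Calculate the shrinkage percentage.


Shrinkage = (mold - part) / mold * 100
= (158.2 - 153.3) / 158.2 * 100
= 4.9 / 158.2 * 100
= 3.1%

3.1%


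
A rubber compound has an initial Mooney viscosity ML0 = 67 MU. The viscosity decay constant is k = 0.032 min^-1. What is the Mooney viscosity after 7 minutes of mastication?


ML = ML0 * exp(-k * t)
ML = 67 * exp(-0.032 * 7)
ML = 67 * 0.7993
ML = 53.55 MU

53.55 MU


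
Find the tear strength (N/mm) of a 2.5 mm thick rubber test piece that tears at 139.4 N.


Tear strength = force / thickness
= 139.4 / 2.5
= 55.76 N/mm

55.76 N/mm


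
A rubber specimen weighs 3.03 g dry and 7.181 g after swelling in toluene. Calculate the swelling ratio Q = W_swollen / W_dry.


Q = W_swollen / W_dry
Q = 7.181 / 3.03
Q = 2.37

Q = 2.37


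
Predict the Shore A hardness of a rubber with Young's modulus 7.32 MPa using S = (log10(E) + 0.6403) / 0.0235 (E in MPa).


log10(E) = 0.0235*S - 0.6403  =>  S = (log10(E) + 0.6403) / 0.0235
log10(7.32) = 0.864511
S = (0.864511 + 0.6403) / 0.0235 = 1.504811 / 0.0235
S = 64.0

Shore A = 64.0


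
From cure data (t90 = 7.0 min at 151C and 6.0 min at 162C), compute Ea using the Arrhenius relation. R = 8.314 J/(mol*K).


T1 = 424.15 K, T2 = 435.15 K
1/T1 - 1/T2 = 5.9598e-05
ln(t1/t2) = ln(7.0/6.0) = 0.1542
Ea = 8.314 * 0.1542 / 5.9598e-05 = 21504.0984 J/mol
Ea = 21.5 kJ/mol

21.5 kJ/mol


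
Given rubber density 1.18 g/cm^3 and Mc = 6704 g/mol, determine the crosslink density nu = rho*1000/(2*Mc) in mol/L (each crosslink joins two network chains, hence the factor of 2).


nu = rho * 1000 / (2 * Mc)
nu = 1.18 * 1000 / (2 * 6704)
nu = 1180.0 / 13408
nu = 0.0880 mol/L

0.0880 mol/L


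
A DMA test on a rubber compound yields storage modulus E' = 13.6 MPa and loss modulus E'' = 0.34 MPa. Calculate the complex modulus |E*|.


|E*| = sqrt(E'^2 + E''^2)
= sqrt(13.6^2 + 0.34^2)
= sqrt(184.9600 + 0.1156)
= 13.604 MPa

13.604 MPa


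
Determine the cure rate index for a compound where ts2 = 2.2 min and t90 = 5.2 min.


CRI = 100 / (t90 - ts2)
= 100 / (5.2 - 2.2)
= 100 / 3.0
= 33.33 min^-1

33.33 min^-1


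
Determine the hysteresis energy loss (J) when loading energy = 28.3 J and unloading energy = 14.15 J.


Hysteresis loss = loading - unloading
= 28.3 - 14.15
= 14.15 J

14.15 J


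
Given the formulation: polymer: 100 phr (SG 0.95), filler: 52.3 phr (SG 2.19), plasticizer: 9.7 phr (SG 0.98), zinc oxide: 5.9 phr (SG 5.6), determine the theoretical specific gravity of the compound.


Sum of weights = 167.9
Volume contributions:
  polymer: 100/0.95 = 105.2632
  filler: 52.3/2.19 = 23.8813
  plasticizer: 9.7/0.98 = 9.8980
  zinc oxide: 5.9/5.6 = 1.0536
Sum of volumes = 140.0960
SG = 167.9 / 140.0960 = 1.198

SG = 1.198


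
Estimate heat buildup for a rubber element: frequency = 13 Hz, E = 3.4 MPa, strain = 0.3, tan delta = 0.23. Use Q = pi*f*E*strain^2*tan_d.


Q = pi * f * E * strain^2 * tan_d
= pi * 13 * 3.4 * 0.3^2 * 0.23
= pi * 13 * 3.4 * 0.0900 * 0.23
= 2.8744

Q = 2.8744


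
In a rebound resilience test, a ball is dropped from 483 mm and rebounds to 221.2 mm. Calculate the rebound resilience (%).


Resilience = h_rebound / h_drop * 100
= 221.2 / 483 * 100
= 45.8%

45.8%


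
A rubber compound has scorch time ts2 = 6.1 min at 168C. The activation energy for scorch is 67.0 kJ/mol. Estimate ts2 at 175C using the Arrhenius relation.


Convert temperatures: T1 = 168 + 273.15 = 441.15 K, T2 = 175 + 273.15 = 448.15 K
ts2_new = 6.1 * exp(67000 / 8.314 * (1/448.15 - 1/441.15))
1/T2 - 1/T1 = -3.5407e-05
ts2_new = 4.59 min

4.59 min


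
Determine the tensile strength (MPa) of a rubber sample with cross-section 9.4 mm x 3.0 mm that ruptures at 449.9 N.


Area = width * thickness = 9.4 * 3.0 = 28.2 mm^2
TS = force / area = 449.9 / 28.2 = 15.95 MPa

15.95 MPa


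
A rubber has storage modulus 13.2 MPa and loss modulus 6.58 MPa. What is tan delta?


tan delta = E'' / E'
= 6.58 / 13.2
= 0.4985

tan delta = 0.4985


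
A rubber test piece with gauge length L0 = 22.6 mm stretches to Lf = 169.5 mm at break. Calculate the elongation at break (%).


Elongation = (Lf - L0) / L0 * 100
= (169.5 - 22.6) / 22.6 * 100
= 146.9 / 22.6 * 100
= 650.0%

650.0%


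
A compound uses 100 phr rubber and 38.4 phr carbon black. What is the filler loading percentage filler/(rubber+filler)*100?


Filler % = filler / (rubber + filler) * 100
= 38.4 / (100 + 38.4) * 100
= 38.4 / 138.4 * 100
= 27.75%

27.75%


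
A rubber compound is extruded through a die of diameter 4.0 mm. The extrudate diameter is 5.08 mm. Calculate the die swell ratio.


Die swell ratio = D_extrudate / D_die
= 5.08 / 4.0
= 1.27

Die swell = 1.27


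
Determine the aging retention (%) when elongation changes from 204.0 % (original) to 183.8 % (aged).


Retention = aged / original * 100
= 183.8 / 204.0 * 100
= 90.1%

90.1%


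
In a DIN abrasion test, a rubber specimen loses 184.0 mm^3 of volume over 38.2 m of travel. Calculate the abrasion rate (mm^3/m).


Rate = volume_loss / distance
= 184.0 / 38.2
= 4.817 mm^3/m

4.817 mm^3/m


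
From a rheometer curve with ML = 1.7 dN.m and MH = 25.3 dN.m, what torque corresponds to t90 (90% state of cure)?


M90 = ML + 0.9 * (MH - ML)
M90 = 1.7 + 0.9 * (25.3 - 1.7)
M90 = 1.7 + 0.9 * 23.6
M90 = 22.94 dN.m

22.94 dN.m


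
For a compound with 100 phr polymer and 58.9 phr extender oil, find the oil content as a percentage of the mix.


Oil % = oil / (100 + oil) * 100
= 58.9 / (100 + 58.9) * 100
= 58.9 / 158.9 * 100
= 37.07%

37.07%


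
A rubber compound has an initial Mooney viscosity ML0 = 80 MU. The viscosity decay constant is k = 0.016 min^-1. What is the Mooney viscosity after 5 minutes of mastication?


ML = ML0 * exp(-k * t)
ML = 80 * exp(-0.016 * 5)
ML = 80 * 0.9231
ML = 73.85 MU

73.85 MU


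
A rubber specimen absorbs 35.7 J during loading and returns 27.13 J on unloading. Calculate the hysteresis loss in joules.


Hysteresis loss = loading - unloading
= 35.7 - 27.13
= 8.57 J

8.57 J


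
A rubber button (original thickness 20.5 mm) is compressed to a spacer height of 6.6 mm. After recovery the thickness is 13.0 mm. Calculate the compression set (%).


CS = (t0 - recovered) / (t0 - ts) * 100
= (20.5 - 13.0) / (20.5 - 6.6) * 100
= 7.5 / 13.9 * 100
= 54.0%

54.0%


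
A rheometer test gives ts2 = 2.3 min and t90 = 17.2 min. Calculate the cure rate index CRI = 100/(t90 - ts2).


CRI = 100 / (t90 - ts2)
= 100 / (17.2 - 2.3)
= 100 / 14.9
= 6.71 min^-1

6.71 min^-1


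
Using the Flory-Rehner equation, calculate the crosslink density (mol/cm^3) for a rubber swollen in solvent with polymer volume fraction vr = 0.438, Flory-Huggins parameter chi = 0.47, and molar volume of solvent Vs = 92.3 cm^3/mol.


ln(1 - vr) = ln(1 - 0.438) = -0.5763
Numerator = -((-0.5763) + 0.438 + 0.47 * 0.438^2) = 0.0481
Denominator = 92.3 * (0.438^(1/3) - 0.438/2) = 49.8823
nu = 0.0481 / 49.8823 = 9.6400e-04 mol/cm^3

9.6400e-04 mol/cm^3


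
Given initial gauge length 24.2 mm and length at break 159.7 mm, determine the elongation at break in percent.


Elongation = (Lf - L0) / L0 * 100
= (159.7 - 24.2) / 24.2 * 100
= 135.5 / 24.2 * 100
= 559.9%

559.9%


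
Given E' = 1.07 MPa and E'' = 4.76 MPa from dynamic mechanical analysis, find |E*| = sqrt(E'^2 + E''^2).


|E*| = sqrt(E'^2 + E''^2)
= sqrt(1.07^2 + 4.76^2)
= sqrt(1.1449 + 22.6576)
= 4.879 MPa

4.879 MPa


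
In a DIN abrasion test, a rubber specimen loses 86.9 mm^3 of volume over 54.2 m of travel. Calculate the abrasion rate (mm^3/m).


Rate = volume_loss / distance
= 86.9 / 54.2
= 1.603 mm^3/m

1.603 mm^3/m


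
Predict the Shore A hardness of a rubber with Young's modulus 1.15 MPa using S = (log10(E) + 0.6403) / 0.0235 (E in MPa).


log10(E) = 0.0235*S - 0.6403  =>  S = (log10(E) + 0.6403) / 0.0235
log10(1.15) = 0.060698
S = (0.060698 + 0.6403) / 0.0235 = 0.700998 / 0.0235
S = 29.8

Shore A = 29.8


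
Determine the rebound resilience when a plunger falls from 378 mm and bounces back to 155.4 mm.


Resilience = h_rebound / h_drop * 100
= 155.4 / 378 * 100
= 41.1%

41.1%


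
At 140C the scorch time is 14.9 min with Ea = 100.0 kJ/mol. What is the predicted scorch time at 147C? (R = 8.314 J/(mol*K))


Convert temperatures: T1 = 140 + 273.15 = 413.15 K, T2 = 147 + 273.15 = 420.15 K
ts2_new = 14.9 * exp(100000 / 8.314 * (1/420.15 - 1/413.15))
1/T2 - 1/T1 = -4.0326e-05
ts2_new = 9.17 min

9.17 min


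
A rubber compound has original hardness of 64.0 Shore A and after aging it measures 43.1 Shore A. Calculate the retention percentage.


Retention = aged / original * 100
= 43.1 / 64.0 * 100
= 67.3%

67.3%


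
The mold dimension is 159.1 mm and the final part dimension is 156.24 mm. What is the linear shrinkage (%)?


Shrinkage = (mold - part) / mold * 100
= (159.1 - 156.24) / 159.1 * 100
= 2.86 / 159.1 * 100
= 1.8%

1.8%


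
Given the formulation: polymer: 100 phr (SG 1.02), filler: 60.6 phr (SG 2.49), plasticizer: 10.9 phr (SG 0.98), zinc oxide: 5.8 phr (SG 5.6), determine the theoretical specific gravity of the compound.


Sum of weights = 177.3
Volume contributions:
  polymer: 100/1.02 = 98.0392
  filler: 60.6/2.49 = 24.3373
  plasticizer: 10.9/0.98 = 11.1224
  zinc oxide: 5.8/5.6 = 1.0357
Sum of volumes = 134.5347
SG = 177.3 / 134.5347 = 1.318

SG = 1.318


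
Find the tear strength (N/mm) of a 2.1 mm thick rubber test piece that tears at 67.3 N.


Tear strength = force / thickness
= 67.3 / 2.1
= 32.05 N/mm

32.05 N/mm


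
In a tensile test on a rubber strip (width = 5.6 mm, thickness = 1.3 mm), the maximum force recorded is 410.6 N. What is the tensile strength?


Area = width * thickness = 5.6 * 1.3 = 7.28 mm^2
TS = force / area = 410.6 / 7.28 = 56.4 MPa

56.4 MPa


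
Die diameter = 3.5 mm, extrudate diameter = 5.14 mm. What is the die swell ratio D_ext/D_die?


Die swell ratio = D_extrudate / D_die
= 5.14 / 3.5
= 1.469

Die swell = 1.469


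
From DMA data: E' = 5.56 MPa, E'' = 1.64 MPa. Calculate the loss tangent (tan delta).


tan delta = E'' / E'
= 1.64 / 5.56
= 0.295

tan delta = 0.295


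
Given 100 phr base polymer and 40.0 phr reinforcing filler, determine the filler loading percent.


Filler % = filler / (rubber + filler) * 100
= 40.0 / (100 + 40.0) * 100
= 40.0 / 140.0 * 100
= 28.57%

28.57%


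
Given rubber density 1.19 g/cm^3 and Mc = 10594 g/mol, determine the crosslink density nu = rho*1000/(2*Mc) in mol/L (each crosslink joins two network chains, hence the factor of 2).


nu = rho * 1000 / (2 * Mc)
nu = 1.19 * 1000 / (2 * 10594)
nu = 1190.0 / 21188
nu = 0.0562 mol/L

0.0562 mol/L


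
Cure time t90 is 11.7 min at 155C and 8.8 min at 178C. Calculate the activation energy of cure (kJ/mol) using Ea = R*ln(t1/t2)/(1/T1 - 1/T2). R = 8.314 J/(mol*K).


T1 = 428.15 K, T2 = 451.15 K
1/T1 - 1/T2 = 1.1907e-04
ln(t1/t2) = ln(11.7/8.8) = 0.2848
Ea = 8.314 * 0.2848 / 1.1907e-04 = 19888.2092 J/mol
Ea = 19.89 kJ/mol

19.89 kJ/mol


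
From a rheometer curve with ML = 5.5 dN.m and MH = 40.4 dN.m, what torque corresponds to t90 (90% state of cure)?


M90 = ML + 0.9 * (MH - ML)
M90 = 5.5 + 0.9 * (40.4 - 5.5)
M90 = 5.5 + 0.9 * 34.9
M90 = 36.91 dN.m

36.91 dN.m


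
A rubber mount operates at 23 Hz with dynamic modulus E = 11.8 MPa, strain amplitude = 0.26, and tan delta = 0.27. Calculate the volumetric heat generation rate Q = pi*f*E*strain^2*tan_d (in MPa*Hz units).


Q = pi * f * E * strain^2 * tan_d
= pi * 23 * 11.8 * 0.26^2 * 0.27
= pi * 23 * 11.8 * 0.0676 * 0.27
= 15.5622

Q = 15.5622


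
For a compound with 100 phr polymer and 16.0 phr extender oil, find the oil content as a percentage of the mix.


Oil % = oil / (100 + oil) * 100
= 16.0 / (100 + 16.0) * 100
= 16.0 / 116.0 * 100
= 13.79%

13.79%


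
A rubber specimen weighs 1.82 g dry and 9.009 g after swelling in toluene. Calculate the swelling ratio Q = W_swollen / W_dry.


Q = W_swollen / W_dry
Q = 9.009 / 1.82
Q = 4.95

Q = 4.95


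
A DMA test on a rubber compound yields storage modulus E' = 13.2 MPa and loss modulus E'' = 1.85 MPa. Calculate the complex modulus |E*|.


|E*| = sqrt(E'^2 + E''^2)
= sqrt(13.2^2 + 1.85^2)
= sqrt(174.2400 + 3.4225)
= 13.329 MPa

13.329 MPa


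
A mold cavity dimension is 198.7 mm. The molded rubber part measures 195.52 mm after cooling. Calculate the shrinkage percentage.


Shrinkage = (mold - part) / mold * 100
= (198.7 - 195.52) / 198.7 * 100
= 3.18 / 198.7 * 100
= 1.6%

1.6%


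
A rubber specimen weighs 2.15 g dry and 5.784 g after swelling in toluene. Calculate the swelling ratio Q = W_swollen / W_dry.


Q = W_swollen / W_dry
Q = 5.784 / 2.15
Q = 2.69

Q = 2.69


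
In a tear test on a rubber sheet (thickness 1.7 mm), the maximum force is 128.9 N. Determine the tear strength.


Tear strength = force / thickness
= 128.9 / 1.7
= 75.82 N/mm

75.82 N/mm


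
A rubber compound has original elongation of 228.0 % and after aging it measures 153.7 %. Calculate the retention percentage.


Retention = aged / original * 100
= 153.7 / 228.0 * 100
= 67.4%

67.4%


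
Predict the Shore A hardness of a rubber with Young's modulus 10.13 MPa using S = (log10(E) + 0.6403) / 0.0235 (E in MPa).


log10(E) = 0.0235*S - 0.6403  =>  S = (log10(E) + 0.6403) / 0.0235
log10(10.13) = 1.005609
S = (1.005609 + 0.6403) / 0.0235 = 1.645909 / 0.0235
S = 70.0

Shore A = 70.0


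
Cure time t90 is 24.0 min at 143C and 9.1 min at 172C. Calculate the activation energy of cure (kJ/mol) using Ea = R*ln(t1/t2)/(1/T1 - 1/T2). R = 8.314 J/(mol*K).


T1 = 416.15 K, T2 = 445.15 K
1/T1 - 1/T2 = 1.5655e-04
ln(t1/t2) = ln(24.0/9.1) = 0.9698
Ea = 8.314 * 0.9698 / 1.5655e-04 = 51504.0358 J/mol
Ea = 51.5 kJ/mol

51.5 kJ/mol


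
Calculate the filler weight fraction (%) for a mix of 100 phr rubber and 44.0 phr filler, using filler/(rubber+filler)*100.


Filler % = filler / (rubber + filler) * 100
= 44.0 / (100 + 44.0) * 100
= 44.0 / 144.0 * 100
= 30.56%

30.56%


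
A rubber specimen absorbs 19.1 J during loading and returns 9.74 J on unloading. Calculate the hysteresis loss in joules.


Hysteresis loss = loading - unloading
= 19.1 - 9.74
= 9.36 J

9.36 J


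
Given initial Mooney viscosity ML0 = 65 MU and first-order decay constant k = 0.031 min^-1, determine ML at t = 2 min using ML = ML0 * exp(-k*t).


ML = ML0 * exp(-k * t)
ML = 65 * exp(-0.031 * 2)
ML = 65 * 0.9399
ML = 61.09 MU

61.09 MU


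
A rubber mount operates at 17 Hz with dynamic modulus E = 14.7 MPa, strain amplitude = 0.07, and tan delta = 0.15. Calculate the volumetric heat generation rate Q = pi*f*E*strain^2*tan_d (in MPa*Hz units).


Q = pi * f * E * strain^2 * tan_d
= pi * 17 * 14.7 * 0.07^2 * 0.15
= pi * 17 * 14.7 * 0.0049 * 0.15
= 0.5770

Q = 0.5770


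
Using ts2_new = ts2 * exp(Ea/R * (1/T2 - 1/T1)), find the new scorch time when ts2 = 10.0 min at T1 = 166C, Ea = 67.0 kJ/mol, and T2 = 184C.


Convert temperatures: T1 = 166 + 273.15 = 439.15 K, T2 = 184 + 273.15 = 457.15 K
ts2_new = 10.0 * exp(67000 / 8.314 * (1/457.15 - 1/439.15))
1/T2 - 1/T1 = -8.9660e-05
ts2_new = 4.86 min

4.86 min
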